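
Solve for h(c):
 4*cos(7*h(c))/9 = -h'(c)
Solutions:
 4*c/9 - log(sin(7*h(c)) - 1)/14 + log(sin(7*h(c)) + 1)/14 = C1


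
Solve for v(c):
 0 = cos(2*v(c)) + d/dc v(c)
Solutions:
 v(c) = -asin((C1 + exp(4*c))/(C1 - exp(4*c)))/2 + pi/2
 v(c) = asin((C1 + exp(4*c))/(C1 - exp(4*c)))/2


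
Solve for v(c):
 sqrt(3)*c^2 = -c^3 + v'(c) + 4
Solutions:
 v(c) = C1 + c^4/4 + sqrt(3)*c^3/3 - 4*c


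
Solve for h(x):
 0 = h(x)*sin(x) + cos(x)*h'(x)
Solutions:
 h(x) = C1*cos(x)


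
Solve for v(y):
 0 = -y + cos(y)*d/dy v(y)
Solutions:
 v(y) = C1 + Integral(y/cos(y), y)


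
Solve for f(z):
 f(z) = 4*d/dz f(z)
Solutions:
 f(z) = C1*exp(z/4)


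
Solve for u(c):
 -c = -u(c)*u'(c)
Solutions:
 u(c) = -sqrt(C1 + c^2)
 u(c) = sqrt(C1 + c^2)


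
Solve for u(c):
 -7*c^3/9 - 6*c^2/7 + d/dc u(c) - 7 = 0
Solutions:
 u(c) = C1 + 7*c^4/36 + 2*c^3/7 + 7*c


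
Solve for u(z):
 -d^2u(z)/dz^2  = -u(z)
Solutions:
 u(z) = C1*exp(-z) + C2*exp(z)


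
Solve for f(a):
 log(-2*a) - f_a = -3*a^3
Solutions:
 f(a) = C1 + 3*a^4/4 + a*log(-a) + a*(-1 + log(2))


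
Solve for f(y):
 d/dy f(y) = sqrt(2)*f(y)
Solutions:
 f(y) = C1*exp(sqrt(2)*y)


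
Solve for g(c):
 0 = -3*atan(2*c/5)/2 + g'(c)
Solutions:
 g(c) = C1 + 3*c*atan(2*c/5)/2 - 15*log(4*c^2 + 25)/8


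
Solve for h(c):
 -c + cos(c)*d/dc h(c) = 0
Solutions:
 h(c) = C1 + Integral(c/cos(c), c)


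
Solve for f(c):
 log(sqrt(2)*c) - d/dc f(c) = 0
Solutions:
 f(c) = C1 + c*log(c) - c + c*log(2)/2


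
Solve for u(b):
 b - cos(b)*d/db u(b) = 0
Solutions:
 u(b) = C1 + Integral(b/cos(b), b)


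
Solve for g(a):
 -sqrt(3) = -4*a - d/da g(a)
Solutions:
 g(a) = C1 - 2*a^2 + sqrt(3)*a


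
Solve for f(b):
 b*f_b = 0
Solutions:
 f(b) = C1


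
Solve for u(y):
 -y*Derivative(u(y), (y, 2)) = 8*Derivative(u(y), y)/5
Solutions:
 u(y) = C1 + C2/y^(3/5)


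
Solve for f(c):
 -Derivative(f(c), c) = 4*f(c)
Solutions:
 f(c) = C1*exp(-4*c)


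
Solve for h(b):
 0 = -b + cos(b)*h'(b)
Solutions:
 h(b) = C1 + Integral(b/cos(b), b)


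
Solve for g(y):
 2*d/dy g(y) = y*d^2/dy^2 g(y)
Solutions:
 g(y) = C1 + C2*y^3


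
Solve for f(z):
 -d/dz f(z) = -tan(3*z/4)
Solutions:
 f(z) = C1 - 4*log(cos(3*z/4))/3


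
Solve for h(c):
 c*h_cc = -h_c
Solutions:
 h(c) = C1 + C2*log(c)


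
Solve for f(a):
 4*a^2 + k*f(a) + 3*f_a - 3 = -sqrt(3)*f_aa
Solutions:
 f(a) = C1*exp(sqrt(3)*a*(sqrt(-4*sqrt(3)*k + 9) - 3)/6) + C2*exp(-sqrt(3)*a*(sqrt(-4*sqrt(3)*k + 9) + 3)/6) - 4*a^2/k + 24*a/k^2 + 3/k + 8*sqrt(3)/k^2 - 72/k^3


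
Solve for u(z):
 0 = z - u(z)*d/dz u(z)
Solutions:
 u(z) = -sqrt(C1 + z^2)
 u(z) = sqrt(C1 + z^2)


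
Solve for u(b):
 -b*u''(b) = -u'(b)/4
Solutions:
 u(b) = C1 + C2*b^(5/4)


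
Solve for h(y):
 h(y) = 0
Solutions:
 h(y) = 0


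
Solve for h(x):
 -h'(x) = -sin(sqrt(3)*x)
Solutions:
 h(x) = C1 - sqrt(3)*cos(sqrt(3)*x)/3


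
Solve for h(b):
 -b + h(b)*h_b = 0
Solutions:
 h(b) = -sqrt(C1 + b^2)
 h(b) = sqrt(C1 + b^2)


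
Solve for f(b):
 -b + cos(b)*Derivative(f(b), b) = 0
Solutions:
 f(b) = C1 + Integral(b/cos(b), b)


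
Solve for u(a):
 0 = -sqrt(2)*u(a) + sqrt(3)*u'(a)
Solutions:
 u(a) = C1*exp(sqrt(6)*a/3)


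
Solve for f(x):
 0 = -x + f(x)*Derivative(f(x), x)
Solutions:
 f(x) = -sqrt(C1 + x^2)
 f(x) = sqrt(C1 + x^2)


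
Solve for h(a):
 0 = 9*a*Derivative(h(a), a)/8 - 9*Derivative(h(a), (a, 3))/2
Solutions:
 h(a) = C1 + Integral(C2*airyai(2^(1/3)*a/2) + C3*airybi(2^(1/3)*a/2), a)


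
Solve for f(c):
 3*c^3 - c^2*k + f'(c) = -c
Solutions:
 f(c) = C1 - 3*c^4/4 + c^3*k/3 - c^2/2


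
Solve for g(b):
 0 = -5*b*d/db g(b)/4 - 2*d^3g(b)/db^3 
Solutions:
 g(b) = C1 + Integral(C2*airyai(-5^(1/3)*b/2) + C3*airybi(-5^(1/3)*b/2), b)


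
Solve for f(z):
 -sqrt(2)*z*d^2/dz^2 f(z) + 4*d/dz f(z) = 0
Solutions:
 f(z) = C1 + C2*z^(1 + 2*sqrt(2))


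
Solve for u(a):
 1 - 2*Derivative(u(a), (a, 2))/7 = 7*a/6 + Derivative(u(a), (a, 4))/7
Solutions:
 u(a) = C1 + C2*a + C3*sin(sqrt(2)*a) + C4*cos(sqrt(2)*a) - 49*a^3/72 + 7*a^2/4


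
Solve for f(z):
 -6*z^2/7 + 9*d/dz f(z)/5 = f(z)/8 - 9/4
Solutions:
 f(z) = C1*exp(5*z/72) - 48*z^2/7 - 6912*z/35 - 494514/175


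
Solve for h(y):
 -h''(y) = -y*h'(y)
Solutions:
 h(y) = C1 + C2*erfi(sqrt(2)*y/2)


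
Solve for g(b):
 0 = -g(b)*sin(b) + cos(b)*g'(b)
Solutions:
 g(b) = C1/cos(b)


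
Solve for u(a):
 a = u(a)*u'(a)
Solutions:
 u(a) = -sqrt(C1 + a^2)
 u(a) = sqrt(C1 + a^2)


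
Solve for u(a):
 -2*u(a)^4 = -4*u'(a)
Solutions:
 u(a) = 2^(1/3)*(-1/(C1 + 3*a))^(1/3)
 u(a) = 2^(1/3)*(-1/(C1 + a))^(1/3)*(-3^(2/3) - 3*3^(1/6)*I)/6
 u(a) = 2^(1/3)*(-1/(C1 + a))^(1/3)*(-3^(2/3) + 3*3^(1/6)*I)/6


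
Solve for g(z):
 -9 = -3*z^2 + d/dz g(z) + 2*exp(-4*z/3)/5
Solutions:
 g(z) = C1 + z^3 - 9*z + 3*exp(-4*z/3)/10


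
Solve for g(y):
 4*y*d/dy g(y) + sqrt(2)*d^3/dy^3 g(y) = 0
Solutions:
 g(y) = C1 + Integral(C2*airyai(-sqrt(2)*y) + C3*airybi(-sqrt(2)*y), y)


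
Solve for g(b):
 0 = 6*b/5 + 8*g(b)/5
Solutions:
 g(b) = -3*b/4


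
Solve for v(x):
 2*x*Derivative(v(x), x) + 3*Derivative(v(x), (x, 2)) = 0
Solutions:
 v(x) = C1 + C2*erf(sqrt(3)*x/3)


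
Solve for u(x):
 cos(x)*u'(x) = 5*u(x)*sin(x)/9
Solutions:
 u(x) = C1/cos(x)^(5/9)


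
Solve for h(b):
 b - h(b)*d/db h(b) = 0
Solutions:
 h(b) = -sqrt(C1 + b^2)
 h(b) = sqrt(C1 + b^2)


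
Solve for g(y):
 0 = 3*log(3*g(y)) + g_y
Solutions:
 Integral(1/(log(_y) + log(3)), (_y, g(y)))/3 = C1 - y


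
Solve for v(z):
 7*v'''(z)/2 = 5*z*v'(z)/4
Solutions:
 v(z) = C1 + Integral(C2*airyai(14^(2/3)*5^(1/3)*z/14) + C3*airybi(14^(2/3)*5^(1/3)*z/14), z)


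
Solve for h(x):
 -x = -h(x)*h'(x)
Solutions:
 h(x) = -sqrt(C1 + x^2)
 h(x) = sqrt(C1 + x^2)


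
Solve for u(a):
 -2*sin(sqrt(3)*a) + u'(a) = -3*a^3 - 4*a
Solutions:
 u(a) = C1 - 3*a^4/4 - 2*a^2 - 2*sqrt(3)*cos(sqrt(3)*a)/3


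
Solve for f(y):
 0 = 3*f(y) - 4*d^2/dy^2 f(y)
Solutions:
 f(y) = C1*exp(-sqrt(3)*y/2) + C2*exp(sqrt(3)*y/2)


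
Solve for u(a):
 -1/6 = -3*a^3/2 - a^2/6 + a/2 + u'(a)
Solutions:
 u(a) = C1 + 3*a^4/8 + a^3/18 - a^2/4 - a/6


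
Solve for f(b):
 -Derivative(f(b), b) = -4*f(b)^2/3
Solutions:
 f(b) = -3/(C1 + 4*b)


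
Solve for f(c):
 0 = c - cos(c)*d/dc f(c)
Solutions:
 f(c) = C1 + Integral(c/cos(c), c)


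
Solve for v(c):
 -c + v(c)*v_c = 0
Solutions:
 v(c) = -sqrt(C1 + c^2)
 v(c) = sqrt(C1 + c^2)


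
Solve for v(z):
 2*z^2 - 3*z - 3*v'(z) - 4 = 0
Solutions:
 v(z) = C1 + 2*z^3/9 - z^2/2 - 4*z/3


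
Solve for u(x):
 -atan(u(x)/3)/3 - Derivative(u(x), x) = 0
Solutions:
 Integral(1/atan(_y/3), (_y, u(x))) = C1 - x/3


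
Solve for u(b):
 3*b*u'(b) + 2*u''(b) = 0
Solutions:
 u(b) = C1 + C2*erf(sqrt(3)*b/2)


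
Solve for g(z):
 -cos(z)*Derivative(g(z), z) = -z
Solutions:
 g(z) = C1 + Integral(z/cos(z), z)


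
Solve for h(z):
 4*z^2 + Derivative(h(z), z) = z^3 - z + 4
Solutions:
 h(z) = C1 + z^4/4 - 4*z^3/3 - z^2/2 + 4*z


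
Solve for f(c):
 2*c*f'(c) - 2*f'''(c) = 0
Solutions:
 f(c) = C1 + Integral(C2*airyai(c) + C3*airybi(c), c)


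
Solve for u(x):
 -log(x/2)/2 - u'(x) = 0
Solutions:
 u(x) = C1 - x*log(x)/2 + x*log(2)/2 + x/2


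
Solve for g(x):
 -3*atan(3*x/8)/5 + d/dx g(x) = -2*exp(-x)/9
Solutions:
 g(x) = C1 + 3*x*atan(3*x/8)/5 - 4*log(9*x^2 + 64)/5 + 2*exp(-x)/9


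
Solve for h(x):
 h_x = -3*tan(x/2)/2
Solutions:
 h(x) = C1 + 3*log(cos(x/2))


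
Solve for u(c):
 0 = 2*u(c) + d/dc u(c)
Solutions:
 u(c) = C1*exp(-2*c)


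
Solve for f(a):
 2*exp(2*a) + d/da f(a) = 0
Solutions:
 f(a) = C1 - exp(2*a)


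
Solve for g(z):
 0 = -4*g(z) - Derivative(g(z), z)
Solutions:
 g(z) = C1*exp(-4*z)


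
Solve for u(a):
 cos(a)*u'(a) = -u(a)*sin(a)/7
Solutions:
 u(a) = C1*cos(a)^(1/7)


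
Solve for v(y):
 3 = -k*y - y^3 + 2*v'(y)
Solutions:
 v(y) = C1 + k*y^2/4 + y^4/8 + 3*y/2


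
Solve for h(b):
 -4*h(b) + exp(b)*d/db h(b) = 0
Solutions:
 h(b) = C1*exp(-4*exp(-b))


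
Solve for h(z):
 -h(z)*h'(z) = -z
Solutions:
 h(z) = -sqrt(C1 + z^2)
 h(z) = sqrt(C1 + z^2)


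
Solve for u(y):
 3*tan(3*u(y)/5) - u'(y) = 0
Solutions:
 u(y) = -5*asin(C1*exp(9*y/5))/3 + 5*pi/3
 u(y) = 5*asin(C1*exp(9*y/5))/3


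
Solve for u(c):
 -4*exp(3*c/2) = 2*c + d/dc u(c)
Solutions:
 u(c) = C1 - c^2 - 8*exp(3*c/2)/3


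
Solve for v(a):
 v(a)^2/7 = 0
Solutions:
 v(a) = 0


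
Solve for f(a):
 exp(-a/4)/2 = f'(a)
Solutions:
 f(a) = C1 - 2*exp(-a/4)


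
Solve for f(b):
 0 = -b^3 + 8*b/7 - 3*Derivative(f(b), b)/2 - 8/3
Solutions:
 f(b) = C1 - b^4/6 + 8*b^2/21 - 16*b/9


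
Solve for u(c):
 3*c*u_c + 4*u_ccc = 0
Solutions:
 u(c) = C1 + Integral(C2*airyai(-6^(1/3)*c/2) + C3*airybi(-6^(1/3)*c/2), c)


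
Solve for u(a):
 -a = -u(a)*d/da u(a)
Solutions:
 u(a) = -sqrt(C1 + a^2)
 u(a) = sqrt(C1 + a^2)


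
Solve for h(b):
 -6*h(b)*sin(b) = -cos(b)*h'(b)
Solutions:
 h(b) = C1/cos(b)^6


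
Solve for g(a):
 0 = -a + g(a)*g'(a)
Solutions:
 g(a) = -sqrt(C1 + a^2)
 g(a) = sqrt(C1 + a^2)


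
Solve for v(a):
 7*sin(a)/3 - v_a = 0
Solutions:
 v(a) = C1 - 7*cos(a)/3


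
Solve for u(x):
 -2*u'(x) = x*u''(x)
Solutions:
 u(x) = C1 + C2/x


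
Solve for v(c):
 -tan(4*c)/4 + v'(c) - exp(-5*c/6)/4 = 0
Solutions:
 v(c) = C1 + log(tan(4*c)^2 + 1)/32 - 3*exp(-5*c/6)/10


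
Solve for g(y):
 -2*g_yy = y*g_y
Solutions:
 g(y) = C1 + C2*erf(y/2)


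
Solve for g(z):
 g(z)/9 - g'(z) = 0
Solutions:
 g(z) = C1*exp(z/9)


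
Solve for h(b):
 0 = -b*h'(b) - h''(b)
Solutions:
 h(b) = C1 + C2*erf(sqrt(2)*b/2)


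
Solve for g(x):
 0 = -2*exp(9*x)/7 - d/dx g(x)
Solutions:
 g(x) = C1 - 2*exp(9*x)/63


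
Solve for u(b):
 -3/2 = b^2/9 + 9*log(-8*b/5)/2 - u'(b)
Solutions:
 u(b) = C1 + b^3/27 + 9*b*log(-b)/2 + b*(-9*log(5)/2 - 3 + 27*log(2)/2)


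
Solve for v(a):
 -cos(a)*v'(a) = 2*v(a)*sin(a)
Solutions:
 v(a) = C1*cos(a)^2


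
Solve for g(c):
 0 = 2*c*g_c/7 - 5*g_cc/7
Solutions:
 g(c) = C1 + C2*erfi(sqrt(5)*c/5)


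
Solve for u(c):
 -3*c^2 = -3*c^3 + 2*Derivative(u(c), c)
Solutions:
 u(c) = C1 + 3*c^4/8 - c^3/2


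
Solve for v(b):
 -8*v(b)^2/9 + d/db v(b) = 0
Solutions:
 v(b) = -9/(C1 + 8*b)


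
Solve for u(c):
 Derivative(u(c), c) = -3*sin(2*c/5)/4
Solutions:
 u(c) = C1 + 15*cos(2*c/5)/8


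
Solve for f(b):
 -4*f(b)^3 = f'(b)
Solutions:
 f(b) = -sqrt(2)*sqrt(-1/(C1 - 4*b))/2
 f(b) = sqrt(2)*sqrt(-1/(C1 - 4*b))/2


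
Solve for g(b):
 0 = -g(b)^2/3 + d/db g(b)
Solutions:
 g(b) = -3/(C1 + b)


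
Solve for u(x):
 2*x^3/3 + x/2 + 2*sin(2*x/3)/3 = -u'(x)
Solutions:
 u(x) = C1 - x^4/6 - x^2/4 + cos(2*x/3)


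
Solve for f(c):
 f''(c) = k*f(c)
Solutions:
 f(c) = C1*exp(-c*sqrt(k)) + C2*exp(c*sqrt(k))


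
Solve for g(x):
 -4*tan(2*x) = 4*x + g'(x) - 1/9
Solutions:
 g(x) = C1 - 2*x^2 + x/9 + 2*log(cos(2*x))


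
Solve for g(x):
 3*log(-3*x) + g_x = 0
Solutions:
 g(x) = C1 - 3*x*log(-x) + 3*x*(1 - log(3))


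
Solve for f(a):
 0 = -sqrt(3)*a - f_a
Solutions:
 f(a) = C1 - sqrt(3)*a^2/2


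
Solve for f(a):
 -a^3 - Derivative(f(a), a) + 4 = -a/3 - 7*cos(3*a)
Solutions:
 f(a) = C1 - a^4/4 + a^2/6 + 4*a + 7*sin(3*a)/3


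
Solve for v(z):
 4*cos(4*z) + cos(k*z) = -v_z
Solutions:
 v(z) = C1 - sin(4*z) - sin(k*z)/k


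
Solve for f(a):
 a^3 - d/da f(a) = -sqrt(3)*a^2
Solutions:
 f(a) = C1 + a^4/4 + sqrt(3)*a^3/3


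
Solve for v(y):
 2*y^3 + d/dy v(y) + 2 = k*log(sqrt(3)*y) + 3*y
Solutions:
 v(y) = C1 + k*y*log(y) - k*y + k*y*log(3)/2 - y^4/2 + 3*y^2/2 - 2*y


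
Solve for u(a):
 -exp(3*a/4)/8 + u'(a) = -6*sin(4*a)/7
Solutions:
 u(a) = C1 + exp(3*a/4)/6 + 3*cos(4*a)/14


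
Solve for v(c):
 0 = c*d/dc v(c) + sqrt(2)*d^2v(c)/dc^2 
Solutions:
 v(c) = C1 + C2*erf(2^(1/4)*c/2)


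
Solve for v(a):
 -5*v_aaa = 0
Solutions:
 v(a) = C1 + C2*a + C3*a^2


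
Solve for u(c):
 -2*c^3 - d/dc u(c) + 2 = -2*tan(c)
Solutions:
 u(c) = C1 - c^4/2 + 2*c - 2*log(cos(c))


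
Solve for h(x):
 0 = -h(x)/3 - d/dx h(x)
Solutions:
 h(x) = C1*exp(-x/3)


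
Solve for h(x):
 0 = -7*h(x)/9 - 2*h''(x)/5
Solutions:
 h(x) = C1*sin(sqrt(70)*x/6) + C2*cos(sqrt(70)*x/6)


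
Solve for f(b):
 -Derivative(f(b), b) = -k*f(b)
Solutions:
 f(b) = C1*exp(b*k)


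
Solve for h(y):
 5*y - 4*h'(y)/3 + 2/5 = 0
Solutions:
 h(y) = C1 + 15*y^2/8 + 3*y/10


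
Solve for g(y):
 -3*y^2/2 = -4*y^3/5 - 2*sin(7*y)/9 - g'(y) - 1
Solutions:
 g(y) = C1 - y^4/5 + y^3/2 - y + 2*cos(7*y)/63


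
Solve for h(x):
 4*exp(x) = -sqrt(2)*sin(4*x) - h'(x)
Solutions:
 h(x) = C1 - 4*exp(x) + sqrt(2)*cos(4*x)/4


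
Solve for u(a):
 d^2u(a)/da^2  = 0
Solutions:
 u(a) = C1 + C2*a


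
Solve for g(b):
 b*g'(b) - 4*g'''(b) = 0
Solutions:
 g(b) = C1 + Integral(C2*airyai(2^(1/3)*b/2) + C3*airybi(2^(1/3)*b/2), b)


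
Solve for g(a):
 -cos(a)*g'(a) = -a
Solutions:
 g(a) = C1 + Integral(a/cos(a), a)


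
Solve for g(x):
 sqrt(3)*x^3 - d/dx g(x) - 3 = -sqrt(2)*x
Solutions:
 g(x) = C1 + sqrt(3)*x^4/4 + sqrt(2)*x^2/2 - 3*x


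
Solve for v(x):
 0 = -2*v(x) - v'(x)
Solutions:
 v(x) = C1*exp(-2*x)


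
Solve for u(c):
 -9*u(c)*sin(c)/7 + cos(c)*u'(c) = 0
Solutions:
 u(c) = C1/cos(c)^(9/7)


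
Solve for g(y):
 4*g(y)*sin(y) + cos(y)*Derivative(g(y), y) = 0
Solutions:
 g(y) = C1*cos(y)^4


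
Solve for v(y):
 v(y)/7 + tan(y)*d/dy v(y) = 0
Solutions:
 v(y) = C1/sin(y)^(1/7)


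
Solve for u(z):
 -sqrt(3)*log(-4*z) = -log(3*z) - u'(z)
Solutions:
 u(z) = C1 - z*(1 - sqrt(3))*log(z) + z*(-sqrt(3) - log(3) + 1 + 2*sqrt(3)*log(2) + sqrt(3)*I*pi)


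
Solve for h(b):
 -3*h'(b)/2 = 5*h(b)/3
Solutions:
 h(b) = C1*exp(-10*b/9)


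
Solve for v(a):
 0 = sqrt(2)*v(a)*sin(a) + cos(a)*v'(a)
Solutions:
 v(a) = C1*cos(a)^(sqrt(2))


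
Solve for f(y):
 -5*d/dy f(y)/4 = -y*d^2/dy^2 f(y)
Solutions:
 f(y) = C1 + C2*y^(9/4)


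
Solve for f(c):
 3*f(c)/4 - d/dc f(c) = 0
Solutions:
 f(c) = C1*exp(3*c/4)


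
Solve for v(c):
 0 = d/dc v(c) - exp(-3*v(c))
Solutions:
 v(c) = log(C1 + 3*c)/3
 v(c) = log((-3^(1/3) - 3^(5/6)*I)*(C1 + c)^(1/3)/2)
 v(c) = log((-3^(1/3) + 3^(5/6)*I)*(C1 + c)^(1/3)/2)


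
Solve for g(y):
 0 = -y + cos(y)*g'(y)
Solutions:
 g(y) = C1 + Integral(y/cos(y), y)


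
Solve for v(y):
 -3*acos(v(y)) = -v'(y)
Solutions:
 Integral(1/acos(_y), (_y, v(y))) = C1 + 3*y


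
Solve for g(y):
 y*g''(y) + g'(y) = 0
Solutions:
 g(y) = C1 + C2*log(y)


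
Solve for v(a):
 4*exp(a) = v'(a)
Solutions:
 v(a) = C1 + 4*exp(a)


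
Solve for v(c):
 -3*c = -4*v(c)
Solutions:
 v(c) = 3*c/4


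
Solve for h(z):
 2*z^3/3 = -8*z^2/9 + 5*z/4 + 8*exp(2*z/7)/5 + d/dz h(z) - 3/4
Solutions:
 h(z) = C1 + z^4/6 + 8*z^3/27 - 5*z^2/8 + 3*z/4 - 28*exp(2*z/7)/5


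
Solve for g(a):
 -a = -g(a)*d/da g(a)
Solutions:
 g(a) = -sqrt(C1 + a^2)
 g(a) = sqrt(C1 + a^2)


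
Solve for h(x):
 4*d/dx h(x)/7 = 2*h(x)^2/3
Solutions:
 h(x) = -6/(C1 + 7*x)


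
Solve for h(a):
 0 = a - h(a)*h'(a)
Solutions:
 h(a) = -sqrt(C1 + a^2)
 h(a) = sqrt(C1 + a^2)


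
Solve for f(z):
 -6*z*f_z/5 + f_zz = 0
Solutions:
 f(z) = C1 + C2*erfi(sqrt(15)*z/5)


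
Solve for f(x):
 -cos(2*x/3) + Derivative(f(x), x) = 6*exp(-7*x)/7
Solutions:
 f(x) = C1 + 3*sin(2*x/3)/2 - 6*exp(-7*x)/49


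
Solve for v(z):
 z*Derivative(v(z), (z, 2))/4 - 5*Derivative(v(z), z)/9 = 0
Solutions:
 v(z) = C1 + C2*z^(29/9)


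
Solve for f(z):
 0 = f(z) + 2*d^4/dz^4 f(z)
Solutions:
 f(z) = (C1*sin(2^(1/4)*z/2) + C2*cos(2^(1/4)*z/2))*exp(-2^(1/4)*z/2) + (C3*sin(2^(1/4)*z/2) + C4*cos(2^(1/4)*z/2))*exp(2^(1/4)*z/2)


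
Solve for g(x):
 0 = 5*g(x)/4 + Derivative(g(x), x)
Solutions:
 g(x) = C1*exp(-5*x/4)


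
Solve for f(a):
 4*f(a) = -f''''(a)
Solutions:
 f(a) = (C1*sin(a) + C2*cos(a))*exp(-a) + (C3*sin(a) + C4*cos(a))*exp(a)


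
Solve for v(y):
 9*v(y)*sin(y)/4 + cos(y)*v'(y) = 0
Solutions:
 v(y) = C1*cos(y)^(9/4)


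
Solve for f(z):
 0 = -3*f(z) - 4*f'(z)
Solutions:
 f(z) = C1*exp(-3*z/4)


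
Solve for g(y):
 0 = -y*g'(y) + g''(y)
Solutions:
 g(y) = C1 + C2*erfi(sqrt(2)*y/2)


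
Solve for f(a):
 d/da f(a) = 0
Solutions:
 f(a) = C1


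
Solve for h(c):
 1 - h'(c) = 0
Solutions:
 h(c) = C1 + c


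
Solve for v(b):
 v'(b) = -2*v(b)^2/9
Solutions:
 v(b) = 9/(C1 + 2*b)


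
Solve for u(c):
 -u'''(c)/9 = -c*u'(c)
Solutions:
 u(c) = C1 + Integral(C2*airyai(3^(2/3)*c) + C3*airybi(3^(2/3)*c), c)


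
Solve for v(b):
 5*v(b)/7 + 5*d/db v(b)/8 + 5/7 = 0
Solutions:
 v(b) = C1*exp(-8*b/7) - 1


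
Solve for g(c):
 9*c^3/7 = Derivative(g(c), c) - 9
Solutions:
 g(c) = C1 + 9*c^4/28 + 9*c


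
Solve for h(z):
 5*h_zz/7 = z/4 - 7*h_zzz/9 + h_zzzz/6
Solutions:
 h(z) = C1 + C2*z + C3*exp(z*(49 - sqrt(4291))/21) + C4*exp(z*(49 + sqrt(4291))/21) + 7*z^3/120 - 343*z^2/1800


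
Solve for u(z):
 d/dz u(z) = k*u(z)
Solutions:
 u(z) = C1*exp(k*z)


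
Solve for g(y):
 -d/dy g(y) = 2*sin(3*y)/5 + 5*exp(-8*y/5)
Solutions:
 g(y) = C1 + 2*cos(3*y)/15 + 25*exp(-8*y/5)/8


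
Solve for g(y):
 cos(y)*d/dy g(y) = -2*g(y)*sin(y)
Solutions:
 g(y) = C1*cos(y)^2


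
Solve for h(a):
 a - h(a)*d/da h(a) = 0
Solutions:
 h(a) = -sqrt(C1 + a^2)
 h(a) = sqrt(C1 + a^2)


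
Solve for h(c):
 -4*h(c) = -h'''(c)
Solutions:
 h(c) = C3*exp(2^(2/3)*c) + (C1*sin(2^(2/3)*sqrt(3)*c/2) + C2*cos(2^(2/3)*sqrt(3)*c/2))*exp(-2^(2/3)*c/2)


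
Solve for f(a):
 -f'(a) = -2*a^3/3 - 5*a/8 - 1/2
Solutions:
 f(a) = C1 + a^4/6 + 5*a^2/16 + a/2


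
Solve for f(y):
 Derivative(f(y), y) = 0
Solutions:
 f(y) = C1


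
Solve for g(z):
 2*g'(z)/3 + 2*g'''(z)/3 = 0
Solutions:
 g(z) = C1 + C2*sin(z) + C3*cos(z)


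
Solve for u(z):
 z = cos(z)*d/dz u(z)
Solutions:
 u(z) = C1 + Integral(z/cos(z), z)


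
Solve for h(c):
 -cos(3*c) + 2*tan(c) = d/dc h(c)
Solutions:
 h(c) = C1 - 2*log(cos(c)) - sin(3*c)/3


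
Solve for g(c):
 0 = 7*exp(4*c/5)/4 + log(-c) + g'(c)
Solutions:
 g(c) = C1 - c*log(-c) + c - 35*exp(4*c/5)/16


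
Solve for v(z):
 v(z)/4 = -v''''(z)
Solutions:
 v(z) = (C1*sin(z/2) + C2*cos(z/2))*exp(-z/2) + (C3*sin(z/2) + C4*cos(z/2))*exp(z/2)


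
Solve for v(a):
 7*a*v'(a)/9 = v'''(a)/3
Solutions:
 v(a) = C1 + Integral(C2*airyai(3^(2/3)*7^(1/3)*a/3) + C3*airybi(3^(2/3)*7^(1/3)*a/3), a)


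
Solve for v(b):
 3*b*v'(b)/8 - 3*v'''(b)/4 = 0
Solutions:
 v(b) = C1 + Integral(C2*airyai(2^(2/3)*b/2) + C3*airybi(2^(2/3)*b/2), b)


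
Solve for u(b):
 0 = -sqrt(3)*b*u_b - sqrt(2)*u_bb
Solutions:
 u(b) = C1 + C2*erf(6^(1/4)*b/2)


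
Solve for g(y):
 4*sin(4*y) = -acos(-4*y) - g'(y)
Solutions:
 g(y) = C1 - y*acos(-4*y) - sqrt(1 - 16*y^2)/4 + cos(4*y)


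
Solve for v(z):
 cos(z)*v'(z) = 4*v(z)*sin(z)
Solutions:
 v(z) = C1/cos(z)^4


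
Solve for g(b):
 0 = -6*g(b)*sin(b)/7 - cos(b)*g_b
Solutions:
 g(b) = C1*cos(b)^(6/7)


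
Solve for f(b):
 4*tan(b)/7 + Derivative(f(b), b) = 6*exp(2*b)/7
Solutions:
 f(b) = C1 + 3*exp(2*b)/7 + 4*log(cos(b))/7


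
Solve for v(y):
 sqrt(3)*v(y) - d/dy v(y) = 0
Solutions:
 v(y) = C1*exp(sqrt(3)*y)


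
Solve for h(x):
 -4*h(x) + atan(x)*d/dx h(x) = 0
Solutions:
 h(x) = C1*exp(4*Integral(1/atan(x), x))


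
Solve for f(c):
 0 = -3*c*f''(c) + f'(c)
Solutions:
 f(c) = C1 + C2*c^(4/3)


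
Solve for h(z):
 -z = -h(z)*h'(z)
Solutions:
 h(z) = -sqrt(C1 + z^2)
 h(z) = sqrt(C1 + z^2)


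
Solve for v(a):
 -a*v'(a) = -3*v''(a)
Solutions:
 v(a) = C1 + C2*erfi(sqrt(6)*a/6)


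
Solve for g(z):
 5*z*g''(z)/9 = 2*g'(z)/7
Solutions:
 g(z) = C1 + C2*z^(53/35)


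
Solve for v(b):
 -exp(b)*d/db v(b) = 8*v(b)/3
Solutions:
 v(b) = C1*exp(8*exp(-b)/3)


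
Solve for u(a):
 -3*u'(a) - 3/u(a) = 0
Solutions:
 u(a) = -sqrt(C1 - 2*a)
 u(a) = sqrt(C1 - 2*a)


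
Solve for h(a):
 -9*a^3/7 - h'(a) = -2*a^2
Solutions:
 h(a) = C1 - 9*a^4/28 + 2*a^3/3


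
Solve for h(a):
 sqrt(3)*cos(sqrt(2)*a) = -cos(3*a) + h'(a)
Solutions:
 h(a) = C1 + sin(3*a)/3 + sqrt(6)*sin(sqrt(2)*a)/2


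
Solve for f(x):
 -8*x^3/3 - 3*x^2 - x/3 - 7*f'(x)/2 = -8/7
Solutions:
 f(x) = C1 - 4*x^4/21 - 2*x^3/7 - x^2/21 + 16*x/49


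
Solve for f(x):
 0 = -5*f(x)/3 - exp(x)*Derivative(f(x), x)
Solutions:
 f(x) = C1*exp(5*exp(-x)/3)


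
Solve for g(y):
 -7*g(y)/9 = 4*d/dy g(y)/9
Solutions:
 g(y) = C1*exp(-7*y/4)


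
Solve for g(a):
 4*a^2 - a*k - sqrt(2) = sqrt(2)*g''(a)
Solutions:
 g(a) = C1 + C2*a + sqrt(2)*a^4/6 - sqrt(2)*a^3*k/12 - a^2/2


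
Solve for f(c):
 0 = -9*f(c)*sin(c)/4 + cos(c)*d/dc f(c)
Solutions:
 f(c) = C1/cos(c)^(9/4)


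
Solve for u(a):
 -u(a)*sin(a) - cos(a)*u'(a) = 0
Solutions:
 u(a) = C1*cos(a)


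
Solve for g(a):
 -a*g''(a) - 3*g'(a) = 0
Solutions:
 g(a) = C1 + C2/a^2


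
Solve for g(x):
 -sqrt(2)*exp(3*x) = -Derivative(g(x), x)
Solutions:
 g(x) = C1 + sqrt(2)*exp(3*x)/3


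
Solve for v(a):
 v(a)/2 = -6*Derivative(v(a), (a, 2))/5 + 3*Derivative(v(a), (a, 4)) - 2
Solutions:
 v(a) = C1*exp(-sqrt(30)*a*sqrt(6 + sqrt(186))/30) + C2*exp(sqrt(30)*a*sqrt(6 + sqrt(186))/30) + C3*sin(sqrt(30)*a*sqrt(-6 + sqrt(186))/30) + C4*cos(sqrt(30)*a*sqrt(-6 + sqrt(186))/30) - 4


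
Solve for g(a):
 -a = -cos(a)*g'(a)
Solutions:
 g(a) = C1 + Integral(a/cos(a), a)


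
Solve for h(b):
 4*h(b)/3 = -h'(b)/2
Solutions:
 h(b) = C1*exp(-8*b/3)


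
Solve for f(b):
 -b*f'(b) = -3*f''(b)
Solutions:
 f(b) = C1 + C2*erfi(sqrt(6)*b/6)


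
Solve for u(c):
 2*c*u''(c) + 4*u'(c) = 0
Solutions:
 u(c) = C1 + C2/c


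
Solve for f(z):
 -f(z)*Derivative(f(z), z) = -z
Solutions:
 f(z) = -sqrt(C1 + z^2)
 f(z) = sqrt(C1 + z^2)


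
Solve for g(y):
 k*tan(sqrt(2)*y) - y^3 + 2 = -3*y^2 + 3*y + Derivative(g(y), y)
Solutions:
 g(y) = C1 - sqrt(2)*k*log(cos(sqrt(2)*y))/2 - y^4/4 + y^3 - 3*y^2/2 + 2*y


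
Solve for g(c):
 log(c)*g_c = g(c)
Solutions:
 g(c) = C1*exp(li(c))


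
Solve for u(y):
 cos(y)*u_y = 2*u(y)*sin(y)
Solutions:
 u(y) = C1/cos(y)^2


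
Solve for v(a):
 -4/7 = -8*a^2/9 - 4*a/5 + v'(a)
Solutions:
 v(a) = C1 + 8*a^3/27 + 2*a^2/5 - 4*a/7


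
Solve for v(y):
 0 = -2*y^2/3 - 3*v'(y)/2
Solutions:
 v(y) = C1 - 4*y^3/27


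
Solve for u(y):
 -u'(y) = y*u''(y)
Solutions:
 u(y) = C1 + C2*log(y)


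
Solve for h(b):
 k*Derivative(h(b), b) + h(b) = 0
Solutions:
 h(b) = C1*exp(-b/k)


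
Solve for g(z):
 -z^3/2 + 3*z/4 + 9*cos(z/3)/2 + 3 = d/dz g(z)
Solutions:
 g(z) = C1 - z^4/8 + 3*z^2/8 + 3*z + 27*sin(z/3)/2


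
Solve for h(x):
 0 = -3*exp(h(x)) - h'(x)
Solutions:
 h(x) = log(1/(C1 + 3*x))


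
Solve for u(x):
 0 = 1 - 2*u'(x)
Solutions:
 u(x) = C1 + x/2


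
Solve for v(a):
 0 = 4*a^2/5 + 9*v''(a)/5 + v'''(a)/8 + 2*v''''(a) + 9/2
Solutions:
 v(a) = C1 + C2*a - a^4/27 + 5*a^3/486 - 8845*a^2/11664 + (C3*sin(sqrt(23015)*a/160) + C4*cos(sqrt(23015)*a/160))*exp(-a/32)


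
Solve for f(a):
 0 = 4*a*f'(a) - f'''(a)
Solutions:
 f(a) = C1 + Integral(C2*airyai(2^(2/3)*a) + C3*airybi(2^(2/3)*a), a)


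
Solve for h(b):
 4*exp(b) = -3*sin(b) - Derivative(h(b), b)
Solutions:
 h(b) = C1 - 4*exp(b) + 3*cos(b)


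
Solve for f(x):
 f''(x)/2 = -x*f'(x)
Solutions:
 f(x) = C1 + C2*erf(x)


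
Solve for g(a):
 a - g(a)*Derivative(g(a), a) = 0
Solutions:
 g(a) = -sqrt(C1 + a^2)
 g(a) = sqrt(C1 + a^2)


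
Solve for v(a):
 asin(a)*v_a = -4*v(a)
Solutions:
 v(a) = C1*exp(-4*Integral(1/asin(a), a))


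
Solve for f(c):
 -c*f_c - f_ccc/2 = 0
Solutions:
 f(c) = C1 + Integral(C2*airyai(-2^(1/3)*c) + C3*airybi(-2^(1/3)*c), c)


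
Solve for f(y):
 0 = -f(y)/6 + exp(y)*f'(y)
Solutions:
 f(y) = C1*exp(-exp(-y)/6)


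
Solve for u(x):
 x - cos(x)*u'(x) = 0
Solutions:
 u(x) = C1 + Integral(x/cos(x), x)


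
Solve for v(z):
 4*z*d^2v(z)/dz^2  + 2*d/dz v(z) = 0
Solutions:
 v(z) = C1 + C2*sqrt(z)


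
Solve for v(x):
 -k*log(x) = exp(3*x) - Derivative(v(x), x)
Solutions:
 v(x) = C1 + k*x*log(x) - k*x + exp(3*x)/3


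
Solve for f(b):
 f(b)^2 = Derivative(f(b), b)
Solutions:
 f(b) = -1/(C1 + b)


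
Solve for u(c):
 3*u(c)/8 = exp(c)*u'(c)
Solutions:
 u(c) = C1*exp(-3*exp(-c)/8)


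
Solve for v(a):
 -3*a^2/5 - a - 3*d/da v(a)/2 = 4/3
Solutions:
 v(a) = C1 - 2*a^3/15 - a^2/3 - 8*a/9


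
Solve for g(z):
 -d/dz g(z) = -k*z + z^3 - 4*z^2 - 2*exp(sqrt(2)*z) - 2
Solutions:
 g(z) = C1 + k*z^2/2 - z^4/4 + 4*z^3/3 + 2*z + sqrt(2)*exp(sqrt(2)*z)


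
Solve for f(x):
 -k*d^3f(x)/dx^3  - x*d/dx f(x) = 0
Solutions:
 f(x) = C1 + Integral(C2*airyai(x*(-1/k)^(1/3)) + C3*airybi(x*(-1/k)^(1/3)), x)


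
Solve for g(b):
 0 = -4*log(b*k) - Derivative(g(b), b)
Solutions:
 g(b) = C1 - 4*b*log(b*k) + 4*b


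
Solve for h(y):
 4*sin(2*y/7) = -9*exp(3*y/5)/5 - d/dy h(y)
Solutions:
 h(y) = C1 - 3*exp(3*y/5) + 14*cos(2*y/7)


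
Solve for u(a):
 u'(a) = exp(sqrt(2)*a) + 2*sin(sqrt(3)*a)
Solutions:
 u(a) = C1 + sqrt(2)*exp(sqrt(2)*a)/2 - 2*sqrt(3)*cos(sqrt(3)*a)/3


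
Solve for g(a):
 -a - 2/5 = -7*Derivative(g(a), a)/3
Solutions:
 g(a) = C1 + 3*a^2/14 + 6*a/35


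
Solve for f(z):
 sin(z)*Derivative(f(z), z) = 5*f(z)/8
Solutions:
 f(z) = C1*(cos(z) - 1)^(5/16)/(cos(z) + 1)^(5/16)


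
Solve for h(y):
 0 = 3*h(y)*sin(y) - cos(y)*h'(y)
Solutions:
 h(y) = C1/cos(y)^3


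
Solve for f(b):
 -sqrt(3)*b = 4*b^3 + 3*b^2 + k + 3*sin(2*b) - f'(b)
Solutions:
 f(b) = C1 + b^4 + b^3 + sqrt(3)*b^2/2 + b*k - 3*cos(2*b)/2


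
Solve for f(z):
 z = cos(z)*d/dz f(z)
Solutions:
 f(z) = C1 + Integral(z/cos(z), z)


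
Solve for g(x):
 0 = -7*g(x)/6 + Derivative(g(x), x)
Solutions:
 g(x) = C1*exp(7*x/6)


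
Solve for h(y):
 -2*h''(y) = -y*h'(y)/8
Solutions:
 h(y) = C1 + C2*erfi(sqrt(2)*y/8)


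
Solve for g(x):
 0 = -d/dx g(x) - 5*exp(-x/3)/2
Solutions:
 g(x) = C1 + 15*exp(-x/3)/2


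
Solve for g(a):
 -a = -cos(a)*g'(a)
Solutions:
 g(a) = C1 + Integral(a/cos(a), a)


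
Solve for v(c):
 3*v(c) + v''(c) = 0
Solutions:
 v(c) = C1*sin(sqrt(3)*c) + C2*cos(sqrt(3)*c)


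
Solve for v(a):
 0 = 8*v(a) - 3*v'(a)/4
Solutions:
 v(a) = C1*exp(32*a/3)


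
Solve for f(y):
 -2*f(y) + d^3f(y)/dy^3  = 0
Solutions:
 f(y) = C3*exp(2^(1/3)*y) + (C1*sin(2^(1/3)*sqrt(3)*y/2) + C2*cos(2^(1/3)*sqrt(3)*y/2))*exp(-2^(1/3)*y/2)


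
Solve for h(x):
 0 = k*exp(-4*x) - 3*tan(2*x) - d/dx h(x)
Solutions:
 h(x) = C1 - k*exp(-4*x)/4 - 3*log(tan(2*x)^2 + 1)/4


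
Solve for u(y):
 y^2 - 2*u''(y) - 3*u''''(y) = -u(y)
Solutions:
 u(y) = C1*exp(-sqrt(3)*y/3) + C2*exp(sqrt(3)*y/3) + C3*sin(y) + C4*cos(y) - y^2 - 4


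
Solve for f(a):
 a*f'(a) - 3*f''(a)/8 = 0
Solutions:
 f(a) = C1 + C2*erfi(2*sqrt(3)*a/3)


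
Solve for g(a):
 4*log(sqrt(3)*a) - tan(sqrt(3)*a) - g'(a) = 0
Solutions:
 g(a) = C1 + 4*a*log(a) - 4*a + 2*a*log(3) + sqrt(3)*log(cos(sqrt(3)*a))/3


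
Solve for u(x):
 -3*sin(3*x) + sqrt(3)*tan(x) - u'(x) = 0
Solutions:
 u(x) = C1 - sqrt(3)*log(cos(x)) + cos(3*x)


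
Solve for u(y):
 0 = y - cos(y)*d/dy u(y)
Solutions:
 u(y) = C1 + Integral(y/cos(y), y)


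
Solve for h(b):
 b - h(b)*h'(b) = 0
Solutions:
 h(b) = -sqrt(C1 + b^2)
 h(b) = sqrt(C1 + b^2)


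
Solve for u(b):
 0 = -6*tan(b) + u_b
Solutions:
 u(b) = C1 - 6*log(cos(b))


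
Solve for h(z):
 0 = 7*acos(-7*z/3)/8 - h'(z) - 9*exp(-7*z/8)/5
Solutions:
 h(z) = C1 + 7*z*acos(-7*z/3)/8 + sqrt(9 - 49*z^2)/8 + 72*exp(-7*z/8)/35


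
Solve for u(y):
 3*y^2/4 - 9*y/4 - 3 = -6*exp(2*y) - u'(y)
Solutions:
 u(y) = C1 - y^3/4 + 9*y^2/8 + 3*y - 3*exp(2*y)


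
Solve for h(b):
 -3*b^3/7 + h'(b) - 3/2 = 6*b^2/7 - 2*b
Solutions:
 h(b) = C1 + 3*b^4/28 + 2*b^3/7 - b^2 + 3*b/2


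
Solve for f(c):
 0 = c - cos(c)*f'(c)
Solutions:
 f(c) = C1 + Integral(c/cos(c), c)


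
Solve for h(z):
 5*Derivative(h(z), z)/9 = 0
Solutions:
 h(z) = C1


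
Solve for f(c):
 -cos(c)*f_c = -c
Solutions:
 f(c) = C1 + Integral(c/cos(c), c)


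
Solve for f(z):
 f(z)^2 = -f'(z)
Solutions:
 f(z) = 1/(C1 + z)


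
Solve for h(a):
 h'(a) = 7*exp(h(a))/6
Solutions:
 h(a) = log(-1/(C1 + 7*a)) + log(6)


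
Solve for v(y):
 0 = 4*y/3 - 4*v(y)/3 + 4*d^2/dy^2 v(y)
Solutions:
 v(y) = C1*exp(-sqrt(3)*y/3) + C2*exp(sqrt(3)*y/3) + y


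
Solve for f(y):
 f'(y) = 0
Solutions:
 f(y) = C1


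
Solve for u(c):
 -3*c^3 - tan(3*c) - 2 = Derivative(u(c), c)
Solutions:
 u(c) = C1 - 3*c^4/4 - 2*c + log(cos(3*c))/3


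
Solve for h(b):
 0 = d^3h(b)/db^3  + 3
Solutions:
 h(b) = C1 + C2*b + C3*b^2 - b^3/2


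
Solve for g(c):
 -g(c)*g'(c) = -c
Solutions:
 g(c) = -sqrt(C1 + c^2)
 g(c) = sqrt(C1 + c^2)


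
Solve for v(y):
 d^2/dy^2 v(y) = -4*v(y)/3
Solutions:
 v(y) = C1*sin(2*sqrt(3)*y/3) + C2*cos(2*sqrt(3)*y/3)


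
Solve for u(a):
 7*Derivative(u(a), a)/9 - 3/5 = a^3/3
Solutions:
 u(a) = C1 + 3*a^4/28 + 27*a/35


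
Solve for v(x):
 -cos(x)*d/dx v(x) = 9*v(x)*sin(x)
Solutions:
 v(x) = C1*cos(x)^9


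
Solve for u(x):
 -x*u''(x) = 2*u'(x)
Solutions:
 u(x) = C1 + C2/x


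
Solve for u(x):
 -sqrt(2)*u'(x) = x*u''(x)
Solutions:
 u(x) = C1 + C2*x^(1 - sqrt(2))


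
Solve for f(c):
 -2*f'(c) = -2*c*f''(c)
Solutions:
 f(c) = C1 + C2*c^2


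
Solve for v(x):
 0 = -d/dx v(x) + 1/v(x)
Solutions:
 v(x) = -sqrt(C1 + 2*x)
 v(x) = sqrt(C1 + 2*x)


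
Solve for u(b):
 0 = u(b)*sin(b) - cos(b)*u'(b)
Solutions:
 u(b) = C1/cos(b)


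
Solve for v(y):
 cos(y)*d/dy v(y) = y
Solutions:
 v(y) = C1 + Integral(y/cos(y), y)


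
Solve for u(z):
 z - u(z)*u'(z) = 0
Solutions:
 u(z) = -sqrt(C1 + z^2)
 u(z) = sqrt(C1 + z^2)


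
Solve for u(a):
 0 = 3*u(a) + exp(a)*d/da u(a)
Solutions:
 u(a) = C1*exp(3*exp(-a))


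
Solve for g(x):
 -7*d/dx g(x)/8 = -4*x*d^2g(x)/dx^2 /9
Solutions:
 g(x) = C1 + C2*x^(95/32)


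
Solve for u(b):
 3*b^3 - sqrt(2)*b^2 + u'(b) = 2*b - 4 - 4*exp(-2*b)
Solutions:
 u(b) = C1 - 3*b^4/4 + sqrt(2)*b^3/3 + b^2 - 4*b + 2*exp(-2*b)


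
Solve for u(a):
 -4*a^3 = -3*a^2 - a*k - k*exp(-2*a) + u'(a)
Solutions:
 u(a) = C1 - a^4 + a^3 + a^2*k/2 - k*exp(-2*a)/2


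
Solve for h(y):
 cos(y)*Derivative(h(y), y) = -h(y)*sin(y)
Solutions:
 h(y) = C1*cos(y)


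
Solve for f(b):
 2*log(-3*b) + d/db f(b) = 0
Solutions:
 f(b) = C1 - 2*b*log(-b) + 2*b*(1 - log(3))


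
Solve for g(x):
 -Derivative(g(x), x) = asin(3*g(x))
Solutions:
 Integral(1/asin(3*_y), (_y, g(x))) = C1 - x


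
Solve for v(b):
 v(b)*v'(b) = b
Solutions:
 v(b) = -sqrt(C1 + b^2)
 v(b) = sqrt(C1 + b^2)


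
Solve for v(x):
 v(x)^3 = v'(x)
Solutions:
 v(x) = -sqrt(2)*sqrt(-1/(C1 + x))/2
 v(x) = sqrt(2)*sqrt(-1/(C1 + x))/2


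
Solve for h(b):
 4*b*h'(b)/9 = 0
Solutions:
 h(b) = C1


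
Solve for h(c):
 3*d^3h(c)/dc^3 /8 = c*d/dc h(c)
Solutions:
 h(c) = C1 + Integral(C2*airyai(2*3^(2/3)*c/3) + C3*airybi(2*3^(2/3)*c/3), c)


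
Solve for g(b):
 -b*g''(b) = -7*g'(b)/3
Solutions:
 g(b) = C1 + C2*b^(10/3)


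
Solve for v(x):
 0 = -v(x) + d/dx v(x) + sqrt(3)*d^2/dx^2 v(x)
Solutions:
 v(x) = C1*exp(sqrt(3)*x*(-1 + sqrt(1 + 4*sqrt(3)))/6) + C2*exp(-sqrt(3)*x*(1 + sqrt(1 + 4*sqrt(3)))/6)


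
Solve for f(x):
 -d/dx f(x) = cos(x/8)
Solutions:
 f(x) = C1 - 8*sin(x/8)


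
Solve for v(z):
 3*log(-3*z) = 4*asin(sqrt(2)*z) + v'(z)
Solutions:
 v(z) = C1 + 3*z*log(-z) - 4*z*asin(sqrt(2)*z) - 3*z + 3*z*log(3) - 2*sqrt(2)*sqrt(1 - 2*z^2)


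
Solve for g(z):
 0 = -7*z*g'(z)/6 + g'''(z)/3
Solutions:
 g(z) = C1 + Integral(C2*airyai(2^(2/3)*7^(1/3)*z/2) + C3*airybi(2^(2/3)*7^(1/3)*z/2), z)


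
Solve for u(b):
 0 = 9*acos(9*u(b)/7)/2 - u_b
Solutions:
 Integral(1/acos(9*_y/7), (_y, u(b))) = C1 + 9*b/2


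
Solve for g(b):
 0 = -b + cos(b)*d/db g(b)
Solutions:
 g(b) = C1 + Integral(b/cos(b), b)


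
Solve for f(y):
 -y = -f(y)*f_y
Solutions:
 f(y) = -sqrt(C1 + y^2)
 f(y) = sqrt(C1 + y^2)


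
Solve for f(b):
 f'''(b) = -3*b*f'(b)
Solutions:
 f(b) = C1 + Integral(C2*airyai(-3^(1/3)*b) + C3*airybi(-3^(1/3)*b), b)


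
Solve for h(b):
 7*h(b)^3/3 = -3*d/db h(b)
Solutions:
 h(b) = -3*sqrt(2)*sqrt(-1/(C1 - 7*b))/2
 h(b) = 3*sqrt(2)*sqrt(-1/(C1 - 7*b))/2


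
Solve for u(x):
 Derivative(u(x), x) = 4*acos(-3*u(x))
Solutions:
 Integral(1/acos(-3*_y), (_y, u(x))) = C1 + 4*x


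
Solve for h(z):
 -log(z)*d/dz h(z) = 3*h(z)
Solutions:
 h(z) = C1*exp(-3*li(z))


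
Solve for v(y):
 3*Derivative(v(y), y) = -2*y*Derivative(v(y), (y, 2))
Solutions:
 v(y) = C1 + C2/sqrt(y)


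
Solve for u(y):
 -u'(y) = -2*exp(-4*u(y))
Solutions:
 u(y) = log(-I*(C1 + 8*y)^(1/4))
 u(y) = log(I*(C1 + 8*y)^(1/4))
 u(y) = log(-(C1 + 8*y)^(1/4))
 u(y) = log(C1 + 8*y)/4


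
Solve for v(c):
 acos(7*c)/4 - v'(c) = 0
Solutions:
 v(c) = C1 + c*acos(7*c)/4 - sqrt(1 - 49*c^2)/28


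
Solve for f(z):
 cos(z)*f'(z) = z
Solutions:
 f(z) = C1 + Integral(z/cos(z), z)


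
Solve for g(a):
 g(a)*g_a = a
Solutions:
 g(a) = -sqrt(C1 + a^2)
 g(a) = sqrt(C1 + a^2)


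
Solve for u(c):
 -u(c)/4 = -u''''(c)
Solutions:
 u(c) = C1*exp(-sqrt(2)*c/2) + C2*exp(sqrt(2)*c/2) + C3*sin(sqrt(2)*c/2) + C4*cos(sqrt(2)*c/2)


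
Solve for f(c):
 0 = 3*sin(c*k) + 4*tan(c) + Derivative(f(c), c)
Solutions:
 f(c) = C1 - 3*Piecewise((-cos(c*k)/k, Ne(k, 0)), (0, True)) + 4*log(cos(c))


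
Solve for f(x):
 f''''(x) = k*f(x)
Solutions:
 f(x) = C1*exp(-k^(1/4)*x) + C2*exp(k^(1/4)*x) + C3*exp(-I*k^(1/4)*x) + C4*exp(I*k^(1/4)*x)


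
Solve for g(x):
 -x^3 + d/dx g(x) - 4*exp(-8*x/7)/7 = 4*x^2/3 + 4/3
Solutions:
 g(x) = C1 + x^4/4 + 4*x^3/9 + 4*x/3 - exp(-8*x/7)/2


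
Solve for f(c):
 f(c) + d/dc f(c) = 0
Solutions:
 f(c) = C1*exp(-c)


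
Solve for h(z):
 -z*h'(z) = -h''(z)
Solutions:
 h(z) = C1 + C2*erfi(sqrt(2)*z/2)


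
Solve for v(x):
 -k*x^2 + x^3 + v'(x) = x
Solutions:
 v(x) = C1 + k*x^3/3 - x^4/4 + x^2/2


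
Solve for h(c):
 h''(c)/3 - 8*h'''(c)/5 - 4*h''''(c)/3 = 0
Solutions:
 h(c) = C1 + C2*c + C3*exp(c*(-6 + sqrt(61))/10) + C4*exp(-c*(6 + sqrt(61))/10)


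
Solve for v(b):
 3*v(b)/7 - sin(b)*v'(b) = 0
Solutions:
 v(b) = C1*(cos(b) - 1)^(3/14)/(cos(b) + 1)^(3/14)


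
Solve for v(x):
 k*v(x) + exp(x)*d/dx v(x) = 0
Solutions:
 v(x) = C1*exp(k*exp(-x))


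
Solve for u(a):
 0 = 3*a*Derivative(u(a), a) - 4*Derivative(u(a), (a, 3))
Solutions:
 u(a) = C1 + Integral(C2*airyai(6^(1/3)*a/2) + C3*airybi(6^(1/3)*a/2), a)


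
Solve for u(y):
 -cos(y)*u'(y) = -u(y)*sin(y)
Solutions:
 u(y) = C1/cos(y)


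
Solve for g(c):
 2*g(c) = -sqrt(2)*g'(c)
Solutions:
 g(c) = C1*exp(-sqrt(2)*c)


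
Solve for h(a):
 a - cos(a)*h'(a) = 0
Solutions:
 h(a) = C1 + Integral(a/cos(a), a)


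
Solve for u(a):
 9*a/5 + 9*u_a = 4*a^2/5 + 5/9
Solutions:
 u(a) = C1 + 4*a^3/135 - a^2/10 + 5*a/81


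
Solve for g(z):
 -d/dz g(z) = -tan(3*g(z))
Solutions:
 g(z) = -asin(C1*exp(3*z))/3 + pi/3
 g(z) = asin(C1*exp(3*z))/3


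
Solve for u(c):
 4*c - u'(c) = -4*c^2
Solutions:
 u(c) = C1 + 4*c^3/3 + 2*c^2


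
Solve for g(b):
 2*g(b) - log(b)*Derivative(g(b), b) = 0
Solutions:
 g(b) = C1*exp(2*li(b))


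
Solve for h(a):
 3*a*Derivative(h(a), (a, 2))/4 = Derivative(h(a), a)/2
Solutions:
 h(a) = C1 + C2*a^(5/3)


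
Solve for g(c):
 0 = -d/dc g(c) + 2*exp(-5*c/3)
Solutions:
 g(c) = C1 - 6*exp(-5*c/3)/5


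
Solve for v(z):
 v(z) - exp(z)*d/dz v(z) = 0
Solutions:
 v(z) = C1*exp(-exp(-z))


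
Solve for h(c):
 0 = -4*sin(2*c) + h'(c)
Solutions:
 h(c) = C1 - 2*cos(2*c)


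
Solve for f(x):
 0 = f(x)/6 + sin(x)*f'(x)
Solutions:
 f(x) = C1*(cos(x) + 1)^(1/12)/(cos(x) - 1)^(1/12)


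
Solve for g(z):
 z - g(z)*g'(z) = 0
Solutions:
 g(z) = -sqrt(C1 + z^2)
 g(z) = sqrt(C1 + z^2)


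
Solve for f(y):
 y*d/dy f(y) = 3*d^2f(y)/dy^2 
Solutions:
 f(y) = C1 + C2*erfi(sqrt(6)*y/6)


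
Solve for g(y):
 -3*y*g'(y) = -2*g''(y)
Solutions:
 g(y) = C1 + C2*erfi(sqrt(3)*y/2)


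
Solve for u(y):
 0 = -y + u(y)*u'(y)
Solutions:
 u(y) = -sqrt(C1 + y^2)
 u(y) = sqrt(C1 + y^2)


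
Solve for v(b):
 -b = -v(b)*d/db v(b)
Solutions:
 v(b) = -sqrt(C1 + b^2)
 v(b) = sqrt(C1 + b^2)


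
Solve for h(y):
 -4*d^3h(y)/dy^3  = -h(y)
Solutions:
 h(y) = C3*exp(2^(1/3)*y/2) + (C1*sin(2^(1/3)*sqrt(3)*y/4) + C2*cos(2^(1/3)*sqrt(3)*y/4))*exp(-2^(1/3)*y/4)


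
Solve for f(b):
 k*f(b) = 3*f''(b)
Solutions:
 f(b) = C1*exp(-sqrt(3)*b*sqrt(k)/3) + C2*exp(sqrt(3)*b*sqrt(k)/3)


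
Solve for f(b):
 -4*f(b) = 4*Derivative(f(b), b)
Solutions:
 f(b) = C1*exp(-b)


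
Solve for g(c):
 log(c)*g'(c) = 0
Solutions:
 g(c) = C1


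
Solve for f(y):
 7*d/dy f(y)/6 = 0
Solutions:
 f(y) = C1


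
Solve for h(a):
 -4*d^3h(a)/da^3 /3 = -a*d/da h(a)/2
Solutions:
 h(a) = C1 + Integral(C2*airyai(3^(1/3)*a/2) + C3*airybi(3^(1/3)*a/2), a)


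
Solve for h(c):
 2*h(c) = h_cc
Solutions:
 h(c) = C1*exp(-sqrt(2)*c) + C2*exp(sqrt(2)*c)


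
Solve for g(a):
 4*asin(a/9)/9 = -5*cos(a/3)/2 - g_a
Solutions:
 g(a) = C1 - 4*a*asin(a/9)/9 - 4*sqrt(81 - a^2)/9 - 15*sin(a/3)/2


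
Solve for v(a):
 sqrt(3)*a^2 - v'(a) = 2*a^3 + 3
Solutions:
 v(a) = C1 - a^4/2 + sqrt(3)*a^3/3 - 3*a


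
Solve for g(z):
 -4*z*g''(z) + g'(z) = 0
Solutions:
 g(z) = C1 + C2*z^(5/4)


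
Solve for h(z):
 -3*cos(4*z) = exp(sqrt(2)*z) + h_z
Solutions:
 h(z) = C1 - sqrt(2)*exp(sqrt(2)*z)/2 - 3*sin(4*z)/4


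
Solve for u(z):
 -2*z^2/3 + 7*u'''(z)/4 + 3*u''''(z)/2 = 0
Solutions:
 u(z) = C1 + C2*z + C3*z^2 + C4*exp(-7*z/6) + 2*z^5/315 - 4*z^4/147 + 32*z^3/343


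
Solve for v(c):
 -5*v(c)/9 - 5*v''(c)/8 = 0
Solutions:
 v(c) = C1*sin(2*sqrt(2)*c/3) + C2*cos(2*sqrt(2)*c/3)


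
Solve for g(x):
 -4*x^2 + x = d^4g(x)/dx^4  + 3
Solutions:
 g(x) = C1 + C2*x + C3*x^2 + C4*x^3 - x^6/90 + x^5/120 - x^4/8


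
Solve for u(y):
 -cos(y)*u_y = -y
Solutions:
 u(y) = C1 + Integral(y/cos(y), y)


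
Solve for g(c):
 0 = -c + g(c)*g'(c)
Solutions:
 g(c) = -sqrt(C1 + c^2)
 g(c) = sqrt(C1 + c^2)


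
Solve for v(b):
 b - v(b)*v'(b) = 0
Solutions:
 v(b) = -sqrt(C1 + b^2)
 v(b) = sqrt(C1 + b^2)


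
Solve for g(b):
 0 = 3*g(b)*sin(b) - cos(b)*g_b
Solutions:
 g(b) = C1/cos(b)^3


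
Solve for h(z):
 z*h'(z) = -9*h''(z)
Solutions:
 h(z) = C1 + C2*erf(sqrt(2)*z/6)


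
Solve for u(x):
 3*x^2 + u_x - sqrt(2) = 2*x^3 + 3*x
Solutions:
 u(x) = C1 + x^4/2 - x^3 + 3*x^2/2 + sqrt(2)*x


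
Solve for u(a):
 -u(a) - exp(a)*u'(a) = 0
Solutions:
 u(a) = C1*exp(exp(-a))
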